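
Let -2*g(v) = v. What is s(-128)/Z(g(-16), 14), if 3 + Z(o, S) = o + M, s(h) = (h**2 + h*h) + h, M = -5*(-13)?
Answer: 3264/7 ≈ 466.29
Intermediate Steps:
g(v) = -v/2
M = 65
s(h) = h + 2*h**2 (s(h) = (h**2 + h**2) + h = 2*h**2 + h = h + 2*h**2)
Z(o, S) = 62 + o (Z(o, S) = -3 + (o + 65) = -3 + (65 + o) = 62 + o)
s(-128)/Z(g(-16), 14) = (-128*(1 + 2*(-128)))/(62 - 1/2*(-16)) = (-128*(1 - 256))/(62 + 8) = -128*(-255)/70 = 32640*(1/70) = 3264/7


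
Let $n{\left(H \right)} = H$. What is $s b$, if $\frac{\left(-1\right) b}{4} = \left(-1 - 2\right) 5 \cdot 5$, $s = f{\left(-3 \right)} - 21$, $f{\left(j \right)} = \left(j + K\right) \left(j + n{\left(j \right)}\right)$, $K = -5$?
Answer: $8100$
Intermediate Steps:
$f{\left(j \right)} = 2 j \left(-5 + j\right)$ ($f{\left(j \right)} = \left(j - 5\right) \left(j + j\right) = \left(-5 + j\right) 2 j = 2 j \left(-5 + j\right)$)
$s = 27$ ($s = 2 \left(-3\right) \left(-5 - 3\right) - 21 = 2 \left(-3\right) \left(-8\right) - 21 = 48 - 21 = 27$)
$b = 300$ ($b = - 4 \left(-1 - 2\right) 5 \cdot 5 = - 4 \left(-3\right) 5 \cdot 5 = - 4 \left(\left(-15\right) 5\right) = \left(-4\right) \left(-75\right) = 300$)
$s b = 27 \cdot 300 = 8100$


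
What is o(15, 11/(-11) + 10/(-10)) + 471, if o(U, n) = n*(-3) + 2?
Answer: 479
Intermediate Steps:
o(U, n) = 2 - 3*n (o(U, n) = -3*n + 2 = 2 - 3*n)
o(15, 11/(-11) + 10/(-10)) + 471 = (2 - 3*(11/(-11) + 10/(-10))) + 471 = (2 - 3*(11*(-1/11) + 10*(-⅒))) + 471 = (2 - 3*(-1 - 1)) + 471 = (2 - 3*(-2)) + 471 = (2 + 6) + 471 = 8 + 471 = 479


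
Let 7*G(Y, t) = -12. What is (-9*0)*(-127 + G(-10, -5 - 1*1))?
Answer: 0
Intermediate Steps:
G(Y, t) = -12/7 (G(Y, t) = (⅐)*(-12) = -12/7)
(-9*0)*(-127 + G(-10, -5 - 1*1)) = (-9*0)*(-127 - 12/7) = 0*(-901/7) = 0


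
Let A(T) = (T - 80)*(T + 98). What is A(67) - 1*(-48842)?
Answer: 46697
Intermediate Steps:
A(T) = (-80 + T)*(98 + T)
A(67) - 1*(-48842) = (-7840 + 67**2 + 18*67) - 1*(-48842) = (-7840 + 4489 + 1206) + 48842 = -2145 + 48842 = 46697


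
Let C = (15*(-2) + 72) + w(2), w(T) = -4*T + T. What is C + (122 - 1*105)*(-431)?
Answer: -7291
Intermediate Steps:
w(T) = -3*T
C = 36 (C = (15*(-2) + 72) - 3*2 = (-30 + 72) - 6 = 42 - 6 = 36)
C + (122 - 1*105)*(-431) = 36 + (122 - 1*105)*(-431) = 36 + (122 - 105)*(-431) = 36 + 17*(-431) = 36 - 7327 = -7291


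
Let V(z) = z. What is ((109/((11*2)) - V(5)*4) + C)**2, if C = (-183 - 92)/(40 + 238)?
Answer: 601083289/2337841 ≈ 257.11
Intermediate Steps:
C = -275/278 ≈ -0.98921
((109/((11*2)) - V(5)*4) + C)**2 = ((109/((11*2)) - 5*4) - 275/278)**2 = ((109/22 - 1*20) - 275/278)**2 = ((109*(1/22) - 20) - 275/278)**2 = ((109/22 - 20) - 275/278)**2 = (-331/22 - 275/278)**2 = (-24517/1529)**2 = 601083289/2337841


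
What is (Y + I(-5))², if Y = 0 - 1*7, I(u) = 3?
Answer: 16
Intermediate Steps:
Y = -7 (Y = 0 - 7 = -7)
(Y + I(-5))² = (-7 + 3)² = (-4)² = 16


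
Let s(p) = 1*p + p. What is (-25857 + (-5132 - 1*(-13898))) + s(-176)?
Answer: -17443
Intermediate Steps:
s(p) = 2*p (s(p) = p + p = 2*p)
(-25857 + (-5132 - 1*(-13898))) + s(-176) = (-25857 + (-5132 - 1*(-13898))) + 2*(-176) = (-25857 + (-5132 + 13898)) - 352 = (-25857 + 8766) - 352 = -17091 - 352 = -17443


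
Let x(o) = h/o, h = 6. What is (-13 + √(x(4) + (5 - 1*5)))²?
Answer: (26 - √6)²/4 ≈ 138.66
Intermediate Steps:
x(o) = 6/o
(-13 + √(x(4) + (5 - 1*5)))² = (-13 + √(6/4 + (5 - 1*5)))² = (-13 + √(6*(¼) + (5 - 5)))² = (-13 + √(3/2 + 0))² = (-13 + √(3/2))² = (-13 + √6/2)²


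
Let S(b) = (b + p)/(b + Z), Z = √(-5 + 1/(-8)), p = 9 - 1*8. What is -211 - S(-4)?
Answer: -35755/169 - 6*I*√82/169 ≈ -211.57 - 0.32149*I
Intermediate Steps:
p = 1 (p = 9 - 8 = 1)
Z = I*√82/4 (Z = √(-5 - ⅛) = √(-41/8) = I*√82/4 ≈ 2.2638*I)
S(b) = (1 + b)/(b + I*√82/4) (S(b) = (b + 1)/(b + I*√82/4) = (1 + b)/(b + I*√82/4))
-211 - S(-4) = -211 - 4*(1 - 4)/(4*(-4) + I*√82) = -211 - 4*(-3)/(-16 + I*√82) = -211 - (-12)/(-16 + I*√82) = -211 + 12/(-16 + I*√82)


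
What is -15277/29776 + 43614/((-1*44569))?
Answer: -1979531077/1327086544 ≈ -1.4916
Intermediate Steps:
-15277/29776 + 43614/((-1*44569)) = -15277*1/29776 + 43614/(-44569) = -15277/29776 + 43614*(-1/44569) = -15277/29776 - 43614/44569 = -1979531077/1327086544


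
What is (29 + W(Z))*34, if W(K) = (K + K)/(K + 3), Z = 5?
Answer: 2057/2 ≈ 1028.5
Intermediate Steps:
W(K) = 2*K/(3 + K) (W(K) = (2*K)/(3 + K) = 2*K/(3 + K))
(29 + W(Z))*34 = (29 + 2*5/(3 + 5))*34 = (29 + 2*5/8)*34 = (29 + 2*5*(1/8))*34 = (29 + 5/4)*34 = (121/4)*34 = 2057/2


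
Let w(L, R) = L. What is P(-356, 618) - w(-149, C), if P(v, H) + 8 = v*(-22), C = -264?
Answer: 7973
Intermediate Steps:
P(v, H) = -8 - 22*v (P(v, H) = -8 + v*(-22) = -8 - 22*v)
P(-356, 618) - w(-149, C) = (-8 - 22*(-356)) - 1*(-149) = (-8 + 7832) + 149 = 7824 + 149 = 7973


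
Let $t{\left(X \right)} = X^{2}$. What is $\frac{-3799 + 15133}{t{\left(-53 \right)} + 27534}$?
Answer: $\frac{11334}{30343} \approx 0.37353$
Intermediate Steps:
$\frac{-3799 + 15133}{t{\left(-53 \right)} + 27534} = \frac{-3799 + 15133}{\left(-53\right)^{2} + 27534} = \frac{11334}{2809 + 27534} = \frac{11334}{30343}$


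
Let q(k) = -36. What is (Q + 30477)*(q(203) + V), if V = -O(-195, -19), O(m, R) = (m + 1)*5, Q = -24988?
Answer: 5126726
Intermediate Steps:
O(m, R) = 5 + 5*m (O(m, R) = (1 + m)*5 = 5 + 5*m)
V = 970 (V = -(5 + 5*(-195)) = -(5 - 975) = -1*(-970) = 970)
(Q + 30477)*(q(203) + V) = (-24988 + 30477)*(-36 + 970) = 5489*934 = 5126726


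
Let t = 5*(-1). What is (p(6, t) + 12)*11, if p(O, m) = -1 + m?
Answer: 66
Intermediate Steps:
t = -5
(p(6, t) + 12)*11 = ((-1 - 5) + 12)*11 = (-6 + 12)*11 = 6*11 = 66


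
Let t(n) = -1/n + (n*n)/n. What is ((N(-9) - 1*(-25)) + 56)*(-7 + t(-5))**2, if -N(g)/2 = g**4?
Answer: -45395721/25 ≈ -1.8158e+6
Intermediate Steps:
t(n) = n - 1/n (t(n) = -1/n + n**2/n = -1/n + n = n - 1/n)
N(g) = -2*g**4
((N(-9) - 1*(-25)) + 56)*(-7 + t(-5))**2 = ((-2*(-9)**4 - 1*(-25)) + 56)*(-7 + (-5 - 1/(-5)))**2 = ((-2*6561 + 25) + 56)*(-7 + (-5 - 1*(-1/5)))**2 = ((-13122 + 25) + 56)*(-7 + (-5 + 1/5))**2 = (-13097 + 56)*(-7 - 24/5)**2 = -13041*(-59/5)**2 = -13041*3481/25 = -45395721/25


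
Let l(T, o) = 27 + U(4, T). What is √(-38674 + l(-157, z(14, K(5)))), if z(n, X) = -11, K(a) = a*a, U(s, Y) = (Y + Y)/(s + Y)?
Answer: I*√100515509/51 ≈ 196.58*I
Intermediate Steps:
U(s, Y) = 2*Y/(Y + s) (U(s, Y) = (2*Y)/(Y + s) = 2*Y/(Y + s))
K(a) = a²
l(T, o) = 27 + 2*T/(4 + T) (l(T, o) = 27 + 2*T/(T + 4) = 27 + 2*T/(4 + T))
√(-38674 + l(-157, z(14, K(5)))) = √(-38674 + (108 + 29*(-157))/(4 - 157)) = √(-38674 + (108 - 4553)/(-153)) = √(-38674 - 1/153*(-4445)) = √(-38674 + 4445/153) = √(-5912677/153) = I*√100515509/51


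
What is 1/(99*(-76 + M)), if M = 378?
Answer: 1/29898 ≈ 3.3447e-5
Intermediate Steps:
1/(99*(-76 + M)) = 1/(99*(-76 + 378)) = 1/(99*302) = 1/29898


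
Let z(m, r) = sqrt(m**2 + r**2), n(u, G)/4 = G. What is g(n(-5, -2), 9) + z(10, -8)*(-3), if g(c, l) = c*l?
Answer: -72 - 6*sqrt(41) ≈ -110.42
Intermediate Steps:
n(u, G) = 4*G
g(n(-5, -2), 9) + z(10, -8)*(-3) = (4*(-2))*9 + sqrt(10**2 + (-8)**2)*(-3) = -8*9 + sqrt(100 + 64)*(-3) = -72 + sqrt(164)*(-3) = -72 + (2*sqrt(41))*(-3) = -72 - 6*sqrt(41)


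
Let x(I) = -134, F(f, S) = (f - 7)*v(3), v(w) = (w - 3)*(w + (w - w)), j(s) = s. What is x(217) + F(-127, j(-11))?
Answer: -134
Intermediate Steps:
v(w) = w*(-3 + w) (v(w) = (-3 + w)*(w + 0) = (-3 + w)*w = w*(-3 + w))
F(f, S) = 0 (F(f, S) = (f - 7)*(3*(-3 + 3)) = (-7 + f)*(3*0) = (-7 + f)*0 = 0)
x(217) + F(-127, j(-11)) = -134 + 0 = -134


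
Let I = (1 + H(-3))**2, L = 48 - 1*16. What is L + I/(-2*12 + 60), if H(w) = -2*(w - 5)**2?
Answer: 17281/36 ≈ 480.03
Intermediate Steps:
H(w) = -2*(-5 + w)**2
L = 32 (L = 48 - 16 = 32)
I = 16129 (I = (1 - 2*(-5 - 3)**2)**2 = (1 - 2*(-8)**2)**2 = (1 - 2*64)**2 = (1 - 128)**2 = (-127)**2 = 16129)
L + I/(-2*12 + 60) = 32 + 16129/(-2*12 + 60) = 32 + 16129/(-24 + 60) = 32 + 16129/36 = 17281/36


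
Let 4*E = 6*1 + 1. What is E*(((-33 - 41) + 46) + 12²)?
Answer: 203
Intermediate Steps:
E = 7/4 (E = (6*1 + 1)/4 = (6 + 1)/4 = (¼)*7 = 7/4 ≈ 1.7500)
E*(((-33 - 41) + 46) + 12²) = 7*(((-33 - 41) + 46) + 12²)/4 = 7*((-74 + 46) + 144)/4 = 7*(-28 + 144)/4 = (7/4)*116 = 203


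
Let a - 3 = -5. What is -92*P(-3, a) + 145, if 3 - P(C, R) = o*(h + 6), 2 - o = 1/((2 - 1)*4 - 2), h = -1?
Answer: 559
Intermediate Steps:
a = -2 (a = 3 - 5 = -2)
o = 3/2 (o = 2 - 1/((2 - 1)*4 - 2) = 2 - 1/(1*4 - 2) = 2 - 1/(4 - 2) = 2 - 1/2 = 2 - 1*½ = 2 - ½ = 3/2 ≈ 1.5000)
P(C, R) = -9/2 (P(C, R) = 3 - 3*(-1 + 6)/2 = 3 - 3*5/2 = 3 - 1*15/2 = 3 - 15/2 = -9/2)
-92*P(-3, a) + 145 = -92*(-9/2) + 145 = 414 + 145 = 559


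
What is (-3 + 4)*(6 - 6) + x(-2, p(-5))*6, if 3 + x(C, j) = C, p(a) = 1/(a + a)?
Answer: -30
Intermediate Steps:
p(a) = 1/(2*a)
x(C, j) = -3 + C
(-3 + 4)*(6 - 6) + x(-2, p(-5))*6 = (-3 + 4)*(6 - 6) + (-3 - 2)*6 = 1*0 - 5*6 = 0 - 30 = -30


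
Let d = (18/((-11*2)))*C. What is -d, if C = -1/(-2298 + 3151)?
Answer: -9/9383 ≈ -0.00095918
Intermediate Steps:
C = -1/853 ≈ -0.0011723
d = 9/9383 (d = (18/((-11*2)))*(-1/853) = (18/(-22))*(-1/853) = (18*(-1/22))*(-1/853) = -9/11*(-1/853) = 9/9383 ≈ 0.00095918)
-d = -1*9/9383 = -9/9383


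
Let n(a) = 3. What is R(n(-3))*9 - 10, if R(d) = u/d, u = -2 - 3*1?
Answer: -25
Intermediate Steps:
u = -5 (u = -2 - 3 = -5)
R(d) = -5/d
R(n(-3))*9 - 10 = -5/3*9 - 10 = -15 - 10 = -25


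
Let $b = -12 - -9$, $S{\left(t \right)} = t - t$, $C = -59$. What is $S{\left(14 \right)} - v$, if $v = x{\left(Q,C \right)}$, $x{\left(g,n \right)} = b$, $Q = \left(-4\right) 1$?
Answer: $3$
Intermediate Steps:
$Q = -4$
$S{\left(t \right)} = 0$
$b = -3$ ($b = -12 + 9 = -3$)
$x{\left(g,n \right)} = -3$
$v = -3$
$S{\left(14 \right)} - v = 0 - -3 = 0 + 3 = 3$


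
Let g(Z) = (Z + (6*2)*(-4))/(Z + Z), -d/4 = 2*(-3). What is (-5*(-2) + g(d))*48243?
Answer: 916617/2 ≈ 4.5831e+5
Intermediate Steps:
d = 24 (d = -8*(-3) = -4*(-6) = 24)
g(Z) = (-48 + Z)/(2*Z) (g(Z) = (Z + 12*(-4))/((2*Z)) = (Z - 48)*(1/(2*Z)) = (-48 + Z)*(1/(2*Z)) = (-48 + Z)/(2*Z))
(-5*(-2) + g(d))*48243 = (-5*(-2) + (1/2)*(-48 + 24)/24)*48243 = (10 + (1/2)*(1/24)*(-24))*48243 = (10 - 1/2)*48243 = (19/2)*48243 = 916617/2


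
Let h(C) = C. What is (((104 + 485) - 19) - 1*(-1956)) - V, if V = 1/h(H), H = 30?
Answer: 75779/30 ≈ 2526.0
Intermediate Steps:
V = 1/30 ≈ 0.033333
(((104 + 485) - 19) - 1*(-1956)) - V = (((104 + 485) - 19) - 1*(-1956)) - 1*1/30 = ((589 - 19) + 1956) - 1/30 = (570 + 1956) - 1/30 = 2526 - 1/30 = 75779/30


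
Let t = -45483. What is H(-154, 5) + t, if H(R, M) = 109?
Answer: -45374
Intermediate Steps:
H(-154, 5) + t = 109 - 45483 = -45374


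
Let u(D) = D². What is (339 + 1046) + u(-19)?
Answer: 1746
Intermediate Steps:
(339 + 1046) + u(-19) = (339 + 1046) + (-19)² = 1385 + 361 = 1746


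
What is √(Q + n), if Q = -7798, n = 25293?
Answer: √17495 ≈ 132.27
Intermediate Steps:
√(Q + n) = √(-7798 + 25293) = √17495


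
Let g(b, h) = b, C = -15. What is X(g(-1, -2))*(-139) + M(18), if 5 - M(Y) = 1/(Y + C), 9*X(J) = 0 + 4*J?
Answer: 598/9 ≈ 66.444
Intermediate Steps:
X(J) = 4*J/9 (X(J) = (0 + 4*J)/9 = (4*J)/9 = 4*J/9)
M(Y) = 5 - 1/(-15 + Y) (M(Y) = 5 - 1/(Y - 15) = 5 - 1/(-15 + Y))
X(g(-1, -2))*(-139) + M(18) = ((4/9)*(-1))*(-139) + (-76 + 5*18)/(-15 + 18) = -4/9*(-139) + (-76 + 90)/3 = 556/9 + (1/3)*14 = 556/9 + 14/3 = 598/9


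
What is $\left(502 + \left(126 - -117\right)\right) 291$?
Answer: $216795$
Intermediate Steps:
$\left(502 + \left(126 - -117\right)\right) 291 = \left(502 + \left(126 + 117\right)\right) 291 = \left(502 + 243\right) 291 = 745 \cdot 291 = 216795$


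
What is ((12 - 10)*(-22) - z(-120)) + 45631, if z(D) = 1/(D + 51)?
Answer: 3145504/69 ≈ 45587.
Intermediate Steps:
z(D) = 1/(51 + D)
((12 - 10)*(-22) - z(-120)) + 45631 = ((12 - 10)*(-22) - 1/(51 - 120)) + 45631 = (2*(-22) - 1/(-69)) + 45631 = (-44 - 1*(-1/69)) + 45631 = (-44 + 1/69) + 45631 = -3035/69 + 45631 = 3145504/69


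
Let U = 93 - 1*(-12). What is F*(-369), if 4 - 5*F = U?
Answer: 37269/5 ≈ 7453.8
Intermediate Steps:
U = 105 (U = 93 + 12 = 105)
F = -101/5 (F = ⅘ - ⅕*105 = ⅘ - 21 = -101/5 ≈ -20.200)
F*(-369) = -101/5*(-369) = 37269/5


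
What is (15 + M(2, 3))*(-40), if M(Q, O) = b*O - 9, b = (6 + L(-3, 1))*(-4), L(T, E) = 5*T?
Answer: -4560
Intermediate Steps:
b = 36 (b = (6 + 5*(-3))*(-4) = (6 - 15)*(-4) = -9*(-4) = 36)
M(Q, O) = -9 + 36*O (M(Q, O) = 36*O - 9 = -9 + 36*O)
(15 + M(2, 3))*(-40) = (15 + (-9 + 36*3))*(-40) = (15 + (-9 + 108))*(-40) = (15 + 99)*(-40) = 114*(-40) = -4560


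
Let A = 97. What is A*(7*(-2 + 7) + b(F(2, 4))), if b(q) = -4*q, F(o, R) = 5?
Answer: 1455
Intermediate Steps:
A*(7*(-2 + 7) + b(F(2, 4))) = 97*(7*(-2 + 7) - 4*5) = 97*(7*5 - 20) = 97*(35 - 20) = 97*15 = 1455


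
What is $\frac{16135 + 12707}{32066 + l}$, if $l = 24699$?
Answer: $\frac{28842}{56765} \approx 0.50809$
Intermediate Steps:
$\frac{16135 + 12707}{32066 + l} = \frac{16135 + 12707}{32066 + 24699} = \frac{28842}{56765}$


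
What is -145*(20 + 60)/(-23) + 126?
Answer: 14498/23 ≈ 630.35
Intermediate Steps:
-145*(20 + 60)/(-23) + 126 = -11600*(-1)/23 + 126 = -145*(-80/23) + 126 = 11600/23 + 126 = 14498/23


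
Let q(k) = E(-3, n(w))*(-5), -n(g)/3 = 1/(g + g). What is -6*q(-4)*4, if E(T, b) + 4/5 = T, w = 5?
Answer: -456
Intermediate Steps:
n(g) = -3/(2*g) (n(g) = -3/(g + g) = -3*1/(2*g) = -3/(2*g))
E(T, b) = -⅘ + T
q(k) = 19 (q(k) = (-⅘ - 3)*(-5) = -19/5*(-5) = 19)
-6*q(-4)*4 = -6*19*4 = -114*4 = -456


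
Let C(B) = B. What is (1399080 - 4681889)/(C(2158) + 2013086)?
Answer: -3282809/2015244 ≈ -1.6290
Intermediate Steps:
(1399080 - 4681889)/(C(2158) + 2013086) = (1399080 - 4681889)/(2158 + 2013086) = -3282809/2015244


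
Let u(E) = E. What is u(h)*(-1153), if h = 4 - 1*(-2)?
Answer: -6918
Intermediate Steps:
h = 6 (h = 4 + 2 = 6)
u(h)*(-1153) = 6*(-1153) = -6918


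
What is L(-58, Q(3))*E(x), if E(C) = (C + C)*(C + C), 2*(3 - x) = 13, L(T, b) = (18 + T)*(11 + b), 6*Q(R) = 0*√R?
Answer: -21560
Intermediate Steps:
Q(R) = 0 (Q(R) = (0*√R)/6 = (⅙)*0 = 0)
L(T, b) = (11 + b)*(18 + T)
x = -7/2 (x = 3 - ½*13 = 3 - 13/2 = -7/2 ≈ -3.5000)
E(C) = 4*C² (E(C) = (2*C)*(2*C) = 4*C²)
L(-58, Q(3))*E(x) = (198 + 11*(-58) + 18*0 - 58*0)*(4*(-7/2)²) = (198 - 638 + 0 + 0)*(4*(49/4)) = -440*49 = -21560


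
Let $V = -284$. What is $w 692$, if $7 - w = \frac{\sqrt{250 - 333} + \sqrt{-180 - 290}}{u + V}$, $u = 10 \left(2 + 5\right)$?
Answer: $4844 + \frac{346 i \sqrt{83}}{107} + \frac{346 i \sqrt{470}}{107} \approx 4844.0 + 99.564 i$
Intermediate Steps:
$u = 70$ ($u = 10 \cdot 7 = 70$)
$w = 7 + \frac{i \sqrt{83}}{214} + \frac{i \sqrt{470}}{214}$ ($w = 7 - \frac{\sqrt{250 - 333} + \sqrt{-180 - 290}}{70 - 284} = 7 - \frac{\sqrt{-83} + \sqrt{-470}}{-214} = 7 - \left(i \sqrt{83} + i \sqrt{470}\right) \left(- \frac{1}{214}\right) = 7 - \left(- \frac{i \sqrt{83}}{214} - \frac{i \sqrt{470}}{214}\right) = 7 + \left(\frac{i \sqrt{83}}{214} + \frac{i \sqrt{470}}{214}\right) = 7 + \frac{i \sqrt{83}}{214} + \frac{i \sqrt{470}}{214} \approx 7.0 + 0.14388 i$)
$w 692 = \left(7 + \frac{i \sqrt{83}}{214} + \frac{i \sqrt{470}}{214}\right) 692 = 4844 + \frac{346 i \sqrt{83}}{107} + \frac{346 i \sqrt{470}}{107}$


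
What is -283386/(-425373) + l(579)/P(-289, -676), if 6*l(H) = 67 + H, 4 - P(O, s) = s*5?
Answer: 1004776717/1439462232 ≈ 0.69802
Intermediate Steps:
P(O, s) = 4 - 5*s (P(O, s) = 4 - s*5 = 4 - 5*s)
l(H) = 67/6 + H/6 (l(H) = (67 + H)/6 = 67/6 + H/6)
-283386/(-425373) + l(579)/P(-289, -676) = -283386/(-425373) + (67/6 + (1/6)*579)/(4 - 5*(-676)) = -283386*(-1/425373) + (67/6 + 193/2)/(4 + 3380) = 94462/141791 + (323/3)/3384 = 94462/141791 + (323/3)*(1/3384) = 94462/141791 + 323/10152 = 1004776717/1439462232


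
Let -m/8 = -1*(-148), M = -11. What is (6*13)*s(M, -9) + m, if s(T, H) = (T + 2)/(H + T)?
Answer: -11489/10 ≈ -1148.9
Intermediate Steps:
m = -1184 (m = -(-8)*(-148) = -8*148 = -1184)
s(T, H) = (2 + T)/(H + T)
(6*13)*s(M, -9) + m = (6*13)*((2 - 11)/(-9 - 11)) - 1184 = 78*(-9/(-20)) - 1184 = 78*(-1/20*(-9)) - 1184 = 78*(9/20) - 1184 = 351/10 - 1184 = -11489/10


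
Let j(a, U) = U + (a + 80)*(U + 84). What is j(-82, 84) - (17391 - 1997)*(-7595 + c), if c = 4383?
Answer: 49445276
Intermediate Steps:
j(a, U) = U + (80 + a)*(84 + U)
j(-82, 84) - (17391 - 1997)*(-7595 + c) = (6720 + 81*84 + 84*(-82) + 84*(-82)) - (17391 - 1997)*(-7595 + 4383) = (6720 + 6804 - 6888 - 6888) - 15394*(-3212) = -252 - 1*(-49445528) = -252 + 49445528 = 49445276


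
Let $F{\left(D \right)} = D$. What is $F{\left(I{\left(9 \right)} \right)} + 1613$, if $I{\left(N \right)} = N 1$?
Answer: $1622$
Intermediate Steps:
$I{\left(N \right)} = N$
$F{\left(I{\left(9 \right)} \right)} + 1613 = 9 + 1613 = 1622$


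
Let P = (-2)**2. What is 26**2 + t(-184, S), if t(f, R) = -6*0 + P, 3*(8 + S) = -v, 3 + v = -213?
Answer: 680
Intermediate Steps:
v = -216 (v = -3 - 213 = -216)
P = 4
S = 64 (S = -8 + (-1*(-216))/3 = -8 + (1/3)*216 = -8 + 72 = 64)
t(f, R) = 4 (t(f, R) = -6*0 + 4 = 0 + 4 = 4)
26**2 + t(-184, S) = 26**2 + 4 = 676 + 4 = 680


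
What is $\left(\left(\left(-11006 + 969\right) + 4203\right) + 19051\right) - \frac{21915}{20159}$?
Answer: $\frac{266419588}{20159} \approx 13216.0$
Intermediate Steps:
$\left(\left(\left(-11006 + 969\right) + 4203\right) + 19051\right) - \frac{21915}{20159} = \left(\left(-10037 + 4203\right) + 19051\right) - \frac{21915}{20159} = \left(-5834 + 19051\right) - \frac{21915}{20159} = 13217 - \frac{21915}{20159} = \frac{266419588}{20159}$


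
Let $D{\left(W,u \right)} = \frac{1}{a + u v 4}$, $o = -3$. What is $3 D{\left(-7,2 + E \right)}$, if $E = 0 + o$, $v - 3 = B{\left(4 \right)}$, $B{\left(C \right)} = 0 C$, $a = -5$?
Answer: $- \frac{3}{17} \approx -0.17647$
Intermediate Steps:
$B{\left(C \right)} = 0$
$v = 3$ ($v = 3 + 0 = 3$)
$E = -3$ ($E = 0 - 3 = -3$)
$D{\left(W,u \right)} = \frac{1}{-5 + 12 u}$ ($D{\left(W,u \right)} = \frac{1}{-5 + u 3 \cdot 4} = \frac{1}{-5 + 3 u 4} = \frac{1}{-5 + 12 u}$)
$3 D{\left(-7,2 + E \right)} = \frac{3}{-5 + 12 \left(2 - 3\right)} = \frac{3}{-5 + 12 \left(-1\right)} = \frac{3}{-5 - 12} = \frac{3}{-17} = 3 \left(- \frac{1}{17}\right) = - \frac{3}{17}$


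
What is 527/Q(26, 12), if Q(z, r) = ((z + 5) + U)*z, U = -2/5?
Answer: 155/234 ≈ 0.66239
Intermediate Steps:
U = -⅖ (U = -2*⅕ = -⅖ ≈ -0.40000)
Q(z, r) = z*(23/5 + z) (Q(z, r) = ((z + 5) - ⅖)*z = ((5 + z) - ⅖)*z = (23/5 + z)*z = z*(23/5 + z))
527/Q(26, 12) = 527/(((⅕)*26*(23 + 5*26))) = 527/(((⅕)*26*(23 + 130))) = 527/(((⅕)*26*153)) = 527/(3978/5) = 527*(5/3978) = 155/234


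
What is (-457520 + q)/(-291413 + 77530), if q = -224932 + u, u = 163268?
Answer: 519184/213883 ≈ 2.4274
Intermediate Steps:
q = -61664 (q = -224932 + 163268 = -61664)
(-457520 + q)/(-291413 + 77530) = (-457520 - 61664)/(-291413 + 77530) = -519184/(-213883) = -519184*(-1/213883) = 519184/213883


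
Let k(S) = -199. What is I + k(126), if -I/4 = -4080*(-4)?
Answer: -65479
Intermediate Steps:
I = -65280 (I = -(-4080)*4*(-4) = -(-4080)*(-16) = -4*16320 = -65280)
I + k(126) = -65280 - 199 = -65479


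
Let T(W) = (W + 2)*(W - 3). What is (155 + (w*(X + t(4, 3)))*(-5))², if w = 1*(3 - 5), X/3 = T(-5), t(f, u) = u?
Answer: 819025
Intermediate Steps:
T(W) = (-3 + W)*(2 + W) (T(W) = (2 + W)*(-3 + W) = (-3 + W)*(2 + W))
X = 72 (X = 3*(-6 + (-5)² - 1*(-5)) = 3*(-6 + 25 + 5) = 3*24 = 72)
w = -2 (w = 1*(-2) = -2)
(155 + (w*(X + t(4, 3)))*(-5))² = (155 - 2*(72 + 3)*(-5))² = (155 - 2*75*(-5))² = (155 - 150*(-5))² = (155 + 750)² = 905² = 819025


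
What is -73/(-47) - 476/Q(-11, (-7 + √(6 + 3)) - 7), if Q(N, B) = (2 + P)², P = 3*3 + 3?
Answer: -288/329 ≈ -0.87538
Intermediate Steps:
P = 12 (P = 9 + 3 = 12)
Q(N, B) = 196 (Q(N, B) = (2 + 12)² = 14² = 196)
-73/(-47) - 476/Q(-11, (-7 + √(6 + 3)) - 7) = -73/(-47) - 476/196 = -73*(-1/47) - 476*1/196 = 73/47 - 17/7 = -288/329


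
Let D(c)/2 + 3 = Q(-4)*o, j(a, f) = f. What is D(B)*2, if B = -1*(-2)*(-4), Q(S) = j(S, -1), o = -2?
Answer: -4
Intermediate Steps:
Q(S) = -1
B = -8 (B = 2*(-4) = -8)
D(c) = -2 (D(c) = -6 + 2*(-1*(-2)) = -6 + 2*2 = -6 + 4 = -2)
D(B)*2 = -2*2 = -4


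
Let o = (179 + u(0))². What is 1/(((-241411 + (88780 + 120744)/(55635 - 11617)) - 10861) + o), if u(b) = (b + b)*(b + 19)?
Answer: -22009/4846959317 ≈ -4.5408e-6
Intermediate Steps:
u(b) = 2*b*(19 + b) (u(b) = (2*b)*(19 + b) = 2*b*(19 + b))
o = 32041 (o = (179 + 2*0*(19 + 0))² = (179 + 2*0*19)² = (179 + 0)² = 179² = 32041)
1/(((-241411 + (88780 + 120744)/(55635 - 11617)) - 10861) + o) = 1/(((-241411 + (88780 + 120744)/(55635 - 11617)) - 10861) + 32041) = 1/(((-241411 + 209524/44018) - 10861) + 32041) = 1/(((-241411 + 209524*(1/44018)) - 10861) + 32041) = 1/(((-241411 + 104762/22009) - 10861) + 32041) = 1/((-5313109937/22009 - 10861) + 32041) = 1/(-5552149686/22009 + 32041) = 1/(-4846959317/22009) = -22009/4846959317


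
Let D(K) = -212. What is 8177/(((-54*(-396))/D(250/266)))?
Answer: -433381/5346 ≈ -81.066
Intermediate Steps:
8177/(((-54*(-396))/D(250/266))) = 8177/((-54*(-396)/(-212))) = 8177/((21384*(-1/212))) = 8177/(-5346/53) = 8177*(-53/5346) = -433381/5346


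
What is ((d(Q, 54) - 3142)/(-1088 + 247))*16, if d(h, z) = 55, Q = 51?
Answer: 49392/841 ≈ 58.730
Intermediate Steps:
((d(Q, 54) - 3142)/(-1088 + 247))*16 = ((55 - 3142)/(-1088 + 247))*16 = -3087/(-841)*16 = -3087*(-1/841)*16 = (3087/841)*16 = 49392/841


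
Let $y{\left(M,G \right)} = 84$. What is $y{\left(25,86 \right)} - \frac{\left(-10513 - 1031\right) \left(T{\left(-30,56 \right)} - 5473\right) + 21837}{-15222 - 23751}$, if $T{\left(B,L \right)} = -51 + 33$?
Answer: $\frac{22227891}{12991} \approx 1711.0$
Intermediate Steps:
$T{\left(B,L \right)} = -18$
$y{\left(25,86 \right)} - \frac{\left(-10513 - 1031\right) \left(T{\left(-30,56 \right)} - 5473\right) + 21837}{-15222 - 23751} = 84 - \frac{\left(-10513 - 1031\right) \left(-18 - 5473\right) + 21837}{-15222 - 23751} = 84 - \frac{\left(-11544\right) \left(-5491\right) + 21837}{-38973} = 84 - \left(63388104 + 21837\right) \left(- \frac{1}{38973}\right) = 84 - 63409941 \left(- \frac{1}{38973}\right) = 84 - - \frac{21136647}{12991} = 84 + \frac{21136647}{12991} = \frac{22227891}{12991}$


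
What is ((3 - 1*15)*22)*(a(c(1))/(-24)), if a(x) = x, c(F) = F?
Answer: 11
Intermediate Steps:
((3 - 1*15)*22)*(a(c(1))/(-24)) = ((3 - 1*15)*22)*(1/(-24)) = ((3 - 15)*22)*(1*(-1/24)) = -12*22*(-1/24) = -264*(-1/24) = 11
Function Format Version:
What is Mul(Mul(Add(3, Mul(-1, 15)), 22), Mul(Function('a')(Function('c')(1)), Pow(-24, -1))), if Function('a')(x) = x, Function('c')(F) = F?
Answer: 11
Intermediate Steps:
Mul(Mul(Add(3, Mul(-1, 15)), 22), Mul(Function('a')(Function('c')(1)), Pow(-24, -1))) = Mul(Mul(Add(3, Mul(-1, 15)), 22), Mul(1, Pow(-24, -1))) = Mul(Mul(Add(3, -15), 22), Mul(1, Rational(-1, 24))) = Mul(Mul(-12, 22), Rational(-1, 24)) = Mul(-264, Rational(-1, 24)) = 11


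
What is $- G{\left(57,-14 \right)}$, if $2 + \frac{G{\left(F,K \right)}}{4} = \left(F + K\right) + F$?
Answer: $-392$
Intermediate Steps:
$G{\left(F,K \right)} = -8 + 4 K + 8 F$ ($G{\left(F,K \right)} = -8 + 4 \left(\left(F + K\right) + F\right) = -8 + 4 \left(K + 2 F\right) = -8 + \left(4 K + 8 F\right) = -8 + 4 K + 8 F$)
$- G{\left(57,-14 \right)} = - (-8 + 4 \left(-14\right) + 8 \cdot 57) = - (-8 - 56 + 456) = \left(-1\right) 392 = -392$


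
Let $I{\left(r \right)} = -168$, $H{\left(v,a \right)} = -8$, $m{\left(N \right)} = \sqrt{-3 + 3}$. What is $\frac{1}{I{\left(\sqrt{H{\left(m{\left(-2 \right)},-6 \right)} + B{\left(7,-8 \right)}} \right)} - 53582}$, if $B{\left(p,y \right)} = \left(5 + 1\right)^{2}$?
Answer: $- \frac{1}{53750} \approx -1.8605 \cdot 10^{-5}$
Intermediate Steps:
$m{\left(N \right)} = 0$ ($m{\left(N \right)} = \sqrt{0} = 0$)
$B{\left(p,y \right)} = 36$ ($B{\left(p,y \right)} = 6^{2} = 36$)
$\frac{1}{I{\left(\sqrt{H{\left(m{\left(-2 \right)},-6 \right)} + B{\left(7,-8 \right)}} \right)} - 53582} = \frac{1}{-168 - 53582} = \frac{1}{-53750} = - \frac{1}{53750}$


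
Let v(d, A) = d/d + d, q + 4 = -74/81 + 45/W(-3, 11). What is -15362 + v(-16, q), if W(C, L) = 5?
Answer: -15377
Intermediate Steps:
q = 331/81 (q = -4 + (-74/81 + 45/5) = -4 + (-74*1/81 + 45*(⅕)) = -4 + (-74/81 + 9) = -4 + 655/81 = 331/81 ≈ 4.0864)
v(d, A) = 1 + d
-15362 + v(-16, q) = -15362 + (1 - 16) = -15362 - 15 = -15377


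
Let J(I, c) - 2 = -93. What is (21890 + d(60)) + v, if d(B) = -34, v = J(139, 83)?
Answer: 21765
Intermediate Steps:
J(I, c) = -91 (J(I, c) = 2 - 93 = -91)
v = -91
(21890 + d(60)) + v = (21890 - 34) - 91 = 21856 - 91 = 21765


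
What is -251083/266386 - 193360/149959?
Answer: -89160552557/39946978174 ≈ -2.2320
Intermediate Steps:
-251083/266386 - 193360/149959 = -89160552557/39946978174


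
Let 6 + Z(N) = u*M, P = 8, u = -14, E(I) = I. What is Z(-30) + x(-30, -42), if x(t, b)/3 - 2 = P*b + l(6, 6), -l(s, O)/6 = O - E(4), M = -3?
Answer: -1002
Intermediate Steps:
Z(N) = 36 (Z(N) = -6 - 14*(-3) = -6 + 42 = 36)
l(s, O) = 24 - 6*O (l(s, O) = -6*(O - 1*4) = -6*(O - 4) = -6*(-4 + O) = 24 - 6*O)
x(t, b) = -30 + 24*b (x(t, b) = 6 + 3*(8*b + (24 - 6*6)) = 6 + 3*(8*b + (24 - 36)) = 6 + 3*(8*b - 12) = 6 + 3*(-12 + 8*b) = 6 + (-36 + 24*b) = -30 + 24*b)
Z(-30) + x(-30, -42) = 36 + (-30 + 24*(-42)) = 36 + (-30 - 1008) = 36 - 1038 = -1002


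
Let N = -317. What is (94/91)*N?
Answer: -29798/91 ≈ -327.45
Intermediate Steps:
(94/91)*N = (94/91)*(-317) = -29798/91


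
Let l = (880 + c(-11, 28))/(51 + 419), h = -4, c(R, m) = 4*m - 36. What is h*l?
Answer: -1912/235 ≈ -8.1362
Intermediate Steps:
c(R, m) = -36 + 4*m
l = 478/235 (l = (880 + (-36 + 4*28))/(51 + 419) = (880 + (-36 + 112))/470 = (880 + 76)*(1/470) = 956*(1/470) = 478/235 ≈ 2.0340)
h*l = -4*478/235 = -1912/235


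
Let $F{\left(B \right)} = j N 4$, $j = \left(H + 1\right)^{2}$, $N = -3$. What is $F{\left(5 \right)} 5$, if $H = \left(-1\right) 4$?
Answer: $-540$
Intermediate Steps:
$H = -4$
$j = 9$ ($j = \left(-4 + 1\right)^{2} = \left(-3\right)^{2} = 9$)
$F{\left(B \right)} = -108$ ($F{\left(B \right)} = 9 \left(-3\right) 4 = \left(-27\right) 4 = -108$)
$F{\left(5 \right)} 5 = \left(-108\right) 5 = -540$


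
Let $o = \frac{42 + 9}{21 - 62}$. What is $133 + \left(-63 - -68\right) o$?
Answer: $\frac{5198}{41} \approx 126.78$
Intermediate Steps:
$o = - \frac{51}{41}$ ($o = \frac{51}{-41} = 51 \left(- \frac{1}{41}\right) = - \frac{51}{41} \approx -1.2439$)
$133 + \left(-63 - -68\right) o = 133 + \left(-63 - -68\right) \left(- \frac{51}{41}\right) = 133 + \left(-63 + 68\right) \left(- \frac{51}{41}\right) = 133 + 5 \left(- \frac{51}{41}\right) = 133 - \frac{255}{41} = \frac{5198}{41}$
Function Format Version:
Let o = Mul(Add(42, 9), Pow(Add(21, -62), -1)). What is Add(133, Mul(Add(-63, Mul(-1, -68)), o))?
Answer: Rational(5198, 41) ≈ 126.78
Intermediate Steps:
o = Rational(-51, 41) (o = Mul(51, Pow(-41, -1)) = Mul(51, Rational(-1, 41)) = Rational(-51, 41) ≈ -1.2439)
Add(133, Mul(Add(-63, Mul(-1, -68)), o)) = Add(133, Mul(Add(-63, Mul(-1, -68)), Rational(-51, 41))) = Add(133, Mul(Add(-63, 68), Rational(-51, 41))) = Add(133, Mul(5, Rational(-51, 41))) = Add(133, Rational(-255, 41)) = Rational(5198, 41)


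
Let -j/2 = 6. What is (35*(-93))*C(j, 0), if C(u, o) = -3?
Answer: 9765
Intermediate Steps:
j = -12 (j = -2*6 = -12)
(35*(-93))*C(j, 0) = (35*(-93))*(-3) = -3255*(-3) = 9765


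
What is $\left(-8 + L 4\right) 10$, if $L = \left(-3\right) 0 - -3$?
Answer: $40$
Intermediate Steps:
$L = 3$ ($L = 0 + 3 = 3$)
$\left(-8 + L 4\right) 10 = \left(-8 + 3 \cdot 4\right) 10 = \left(-8 + 12\right) 10 = 4 \cdot 10 = 40$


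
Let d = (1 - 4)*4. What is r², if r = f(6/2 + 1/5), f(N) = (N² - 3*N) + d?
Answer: 80656/625 ≈ 129.05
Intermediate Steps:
d = -12 (d = -3*4 = -12)
f(N) = -12 + N² - 3*N (f(N) = (N² - 3*N) - 12 = -12 + N² - 3*N)
r = -284/25 (r = -12 + (6/2 + 1/5)² - 3*(6/2 + 1/5) = -12 + (6*(½) + 1*(⅕))² - 3*(6*(½) + 1*(⅕)) = -12 + (3 + ⅕)² - 3*(3 + ⅕) = -12 + (16/5)² - 3*16/5 = -12 + 256/25 - 48/5 = -284/25 ≈ -11.360)
r² = (-284/25)² = 80656/625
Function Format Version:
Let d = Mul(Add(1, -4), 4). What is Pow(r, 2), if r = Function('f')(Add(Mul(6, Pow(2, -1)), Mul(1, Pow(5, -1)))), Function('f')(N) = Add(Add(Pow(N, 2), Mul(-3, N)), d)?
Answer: Rational(80656, 625) ≈ 129.05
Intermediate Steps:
d = -12 (d = Mul(-3, 4) = -12)
Function('f')(N) = Add(-12, Pow(N, 2), Mul(-3, N)) (Function('f')(N) = Add(Add(Pow(N, 2), Mul(-3, N)), -12) = Add(-12, Pow(N, 2), Mul(-3, N)))
r = Rational(-284, 25) (r = Add(-12, Pow(Add(Mul(6, Pow(2, -1)), Mul(1, Pow(5, -1))), 2), Mul(-3, Add(Mul(6, Pow(2, -1)), Mul(1, Pow(5, -1))))) = Add(-12, Pow(Add(Mul(6, Rational(1, 2)), Mul(1, Rational(1, 5))), 2), Mul(-3, Add(Mul(6, Rational(1, 2)), Mul(1, Rational(1, 5))))) = Add(-12, Pow(Add(3, Rational(1, 5)), 2), Mul(-3, Add(3, Rational(1, 5)))) = Add(-12, Pow(Rational(16, 5), 2), Mul(-3, Rational(16, 5))) = Add(-12, Rational(256, 25), Rational(-48, 5)) = Rational(-284, 25) ≈ -11.360)
Pow(r, 2) = Pow(Rational(-284, 25), 2) = Rational(80656, 625)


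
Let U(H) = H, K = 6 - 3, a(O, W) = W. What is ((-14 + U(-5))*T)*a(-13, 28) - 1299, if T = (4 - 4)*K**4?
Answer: -1299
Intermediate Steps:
K = 3
T = 0 (T = (4 - 4)*3**4 = 0*81 = 0)
((-14 + U(-5))*T)*a(-13, 28) - 1299 = ((-14 - 5)*0)*28 - 1299 = -19*0*28 - 1299 = 0*28 - 1299 = 0 - 1299 = -1299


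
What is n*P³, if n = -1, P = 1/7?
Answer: -1/343 ≈ -0.0029155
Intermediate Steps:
P = ⅐ ≈ 0.14286
n*P³ = -(⅐)³ = -1*1/343 = -1/343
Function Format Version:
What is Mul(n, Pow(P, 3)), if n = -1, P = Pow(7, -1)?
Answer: Rational(-1, 343) ≈ -0.0029155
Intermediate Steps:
P = Rational(1, 7) ≈ 0.14286
Mul(n, Pow(P, 3)) = Mul(-1, Pow(Rational(1, 7), 3)) = Mul(-1, Rational(1, 343)) = Rational(-1, 343)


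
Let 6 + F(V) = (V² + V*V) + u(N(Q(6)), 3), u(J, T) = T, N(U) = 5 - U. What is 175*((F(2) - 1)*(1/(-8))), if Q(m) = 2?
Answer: -175/2 ≈ -87.500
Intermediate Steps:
F(V) = -3 + 2*V² (F(V) = -6 + ((V² + V*V) + 3) = -6 + ((V² + V²) + 3) = -6 + (2*V² + 3) = -6 + (3 + 2*V²) = -3 + 2*V²)
175*((F(2) - 1)*(1/(-8))) = 175*(((-3 + 2*2²) - 1)*(1/(-8))) = 175*(((-3 + 2*4) - 1)*(1*(-⅛))) = 175*(((-3 + 8) - 1)*(-⅛)) = 175*((5 - 1)*(-⅛)) = 175*(4*(-⅛)) = 175*(-½) = -175/2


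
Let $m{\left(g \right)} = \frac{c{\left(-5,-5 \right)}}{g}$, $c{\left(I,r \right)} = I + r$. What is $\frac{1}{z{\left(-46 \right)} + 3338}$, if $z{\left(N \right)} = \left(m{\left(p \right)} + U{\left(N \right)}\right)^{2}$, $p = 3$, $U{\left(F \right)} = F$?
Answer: $\frac{9}{51946} \approx 0.00017326$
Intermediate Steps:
$m{\left(g \right)} = - \frac{10}{g}$ ($m{\left(g \right)} = \frac{-5 - 5}{g} = - \frac{10}{g}$)
$z{\left(N \right)} = \left(- \frac{10}{3} + N\right)^{2}$
$\frac{1}{z{\left(-46 \right)} + 3338} = \frac{1}{\frac{\left(-10 + 3 \left(-46\right)\right)^{2}}{9} + 3338} = \frac{1}{\frac{\left(-10 - 138\right)^{2}}{9} + 3338} = \frac{1}{\frac{\left(-148\right)^{2}}{9} + 3338} = \frac{1}{\frac{1}{9} \cdot 21904 + 3338} = \frac{1}{\frac{21904}{9} + 3338} = \frac{1}{\frac{51946}{9}} = \frac{9}{51946}$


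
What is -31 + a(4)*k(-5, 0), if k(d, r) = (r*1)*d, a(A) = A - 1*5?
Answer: -31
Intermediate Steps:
a(A) = -5 + A (a(A) = A - 5 = -5 + A)
k(d, r) = d*r (k(d, r) = r*d = d*r)
-31 + a(4)*k(-5, 0) = -31 + (-5 + 4)*(-5*0) = -31 - 1*0 = -31 + 0 = -31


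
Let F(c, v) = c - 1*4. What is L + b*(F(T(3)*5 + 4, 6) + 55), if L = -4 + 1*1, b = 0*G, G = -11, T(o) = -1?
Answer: -3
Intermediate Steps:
F(c, v) = -4 + c (F(c, v) = c - 4 = -4 + c)
b = 0 (b = 0*(-11) = 0)
L = -3 (L = -4 + 1 = -3)
L + b*(F(T(3)*5 + 4, 6) + 55) = -3 + 0*((-4 + (-1*5 + 4)) + 55) = -3 + 0*((-4 + (-5 + 4)) + 55) = -3 + 0*((-4 - 1) + 55) = -3 + 0*(-5 + 55) = -3 + 0*50 = -3 + 0 = -3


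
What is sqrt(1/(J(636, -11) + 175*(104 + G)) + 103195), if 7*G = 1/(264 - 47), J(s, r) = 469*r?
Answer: sqrt(826432878213331454)/2829922 ≈ 321.24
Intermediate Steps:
G = 1/1519 (G = 1/(7*(264 - 47)) = (1/7)/217 = (1/7)*(1/217) = 1/1519 ≈ 0.00065833)
sqrt(1/(J(636, -11) + 175*(104 + G)) + 103195) = sqrt(1/(469*(-11) + 175*(104 + 1/1519)) + 103195) = sqrt(1/(-5159 + 175*(157977/1519)) + 103195) = sqrt(1/(-5159 + 3949425/217) + 103195) = sqrt(1/(2829922/217) + 103195) = sqrt(217/2829922 + 103195) = sqrt(292033801007/2829922) = sqrt(826432878213331454)/2829922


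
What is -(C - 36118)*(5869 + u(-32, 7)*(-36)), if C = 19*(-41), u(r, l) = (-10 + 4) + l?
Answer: 215220201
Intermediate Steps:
u(r, l) = -6 + l
C = -779
-(C - 36118)*(5869 + u(-32, 7)*(-36)) = -(-779 - 36118)*(5869 + (-6 + 7)*(-36)) = -(-36897)*(5869 + 1*(-36)) = -(-36897)*(5869 - 36) = -(-36897)*5833 = -1*(-215220201) = 215220201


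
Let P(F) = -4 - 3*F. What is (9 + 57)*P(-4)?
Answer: 528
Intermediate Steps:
(9 + 57)*P(-4) = (9 + 57)*(-4 - 3*(-4)) = 66*(-4 + 12) = 66*8 = 528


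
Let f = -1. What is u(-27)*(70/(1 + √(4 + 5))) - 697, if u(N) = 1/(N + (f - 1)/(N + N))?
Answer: -145111/208 ≈ -697.65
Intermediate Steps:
u(N) = 1/(N - 1/N) (u(N) = 1/(N + (-1 - 1)/(N + N)) = 1/(N - 2*1/(2*N)) = 1/(N - 1/N))
u(-27)*(70/(1 + √(4 + 5))) - 697 = (-27/(-1 + (-27)²))*(70/(1 + √(4 + 5))) - 697 = (-27/(-1 + 729))*(70/(1 + √9)) - 697 = (-27/728)*(70/(1 + 3)) - 697 = (-27*1/728)*(70/4) - 697 = -135/(52*4) - 697 = -27/728*35/2 - 697 = -135/208 - 697 = -145111/208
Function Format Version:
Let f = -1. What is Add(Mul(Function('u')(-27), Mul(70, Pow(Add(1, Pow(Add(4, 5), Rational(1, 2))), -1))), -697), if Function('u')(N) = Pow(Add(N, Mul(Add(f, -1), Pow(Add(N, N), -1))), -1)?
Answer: Rational(-145111, 208) ≈ -697.65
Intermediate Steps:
Function('u')(N) = Pow(Add(N, Mul(-1, Pow(N, -1))), -1) (Function('u')(N) = Pow(Add(N, Mul(Add(-1, -1), Pow(Add(N, N), -1))), -1) = Pow(Add(N, Mul(-2, Pow(Mul(2, N), -1))), -1) = Pow(Add(N, Mul(-2, Mul(Rational(1, 2), Pow(N, -1)))), -1) = Pow(Add(N, Mul(-1, Pow(N, -1))), -1))
Add(Mul(Function('u')(-27), Mul(70, Pow(Add(1, Pow(Add(4, 5), Rational(1, 2))), -1))), -697) = Add(Mul(Mul(-27, Pow(Add(-1, Pow(-27, 2)), -1)), Mul(70, Pow(Add(1, Pow(Add(4, 5), Rational(1, 2))), -1))), -697) = Add(Mul(Mul(-27, Pow(Add(-1, 729), -1)), Mul(70, Pow(Add(1, Pow(9, Rational(1, 2))), -1))), -697) = Add(Mul(Mul(-27, Pow(728, -1)), Mul(70, Pow(Add(1, 3), -1))), -697) = Add(Mul(Mul(-27, Rational(1, 728)), Mul(70, Pow(4, -1))), -697) = Add(Mul(Rational(-27, 728), Mul(70, Rational(1, 4))), -697) = Add(Mul(Rational(-27, 728), Rational(35, 2)), -697) = Add(Rational(-135, 208), -697) = Rational(-145111, 208)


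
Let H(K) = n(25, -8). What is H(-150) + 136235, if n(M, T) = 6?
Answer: 136241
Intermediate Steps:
H(K) = 6
H(-150) + 136235 = 6 + 136235 = 136241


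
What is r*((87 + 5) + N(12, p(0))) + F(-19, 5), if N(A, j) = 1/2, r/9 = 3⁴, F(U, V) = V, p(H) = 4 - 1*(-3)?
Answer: 134875/2 ≈ 67438.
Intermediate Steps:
p(H) = 7 (p(H) = 4 + 3 = 7)
r = 729 (r = 9*3⁴ = 9*81 = 729)
N(A, j) = ½
r*((87 + 5) + N(12, p(0))) + F(-19, 5) = 729*((87 + 5) + ½) + 5 = 729*(92 + ½) + 5 = 729*(185/2) + 5 = 134865/2 + 5 = 134875/2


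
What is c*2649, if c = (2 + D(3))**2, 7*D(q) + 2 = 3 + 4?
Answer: 956289/49 ≈ 19516.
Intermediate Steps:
D(q) = 5/7 (D(q) = -2/7 + (3 + 4)/7 = -2/7 + (1/7)*7 = -2/7 + 1 = 5/7)
c = 361/49 (c = (2 + 5/7)**2 = (19/7)**2 = 361/49 ≈ 7.3673)
c*2649 = (361/49)*2649 = 956289/49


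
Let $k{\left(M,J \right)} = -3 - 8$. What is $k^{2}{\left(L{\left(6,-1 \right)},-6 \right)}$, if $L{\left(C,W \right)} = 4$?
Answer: $121$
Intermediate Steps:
$k{\left(M,J \right)} = -11$ ($k{\left(M,J \right)} = -3 - 8 = -11$)
$k^{2}{\left(L{\left(6,-1 \right)},-6 \right)} = \left(-11\right)^{2} = 121$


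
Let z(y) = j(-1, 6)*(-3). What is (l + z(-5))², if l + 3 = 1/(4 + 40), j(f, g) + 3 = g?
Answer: 277729/1936 ≈ 143.46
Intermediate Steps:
j(f, g) = -3 + g
z(y) = -9 (z(y) = (-3 + 6)*(-3) = 3*(-3) = -9)
l = -131/44 (l = -3 + 1/(4 + 40) = -3 + 1/44 = -131/44 ≈ -2.9773)
(l + z(-5))² = (-131/44 - 9)² = (-527/44)² = 277729/1936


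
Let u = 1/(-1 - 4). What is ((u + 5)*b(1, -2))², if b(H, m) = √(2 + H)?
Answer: 1728/25 ≈ 69.120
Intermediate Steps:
u = -⅕ (u = 1/(-5) = -⅕ ≈ -0.20000)
((u + 5)*b(1, -2))² = ((-⅕ + 5)*√(2 + 1))² = (24*√3/5)² = 1728/25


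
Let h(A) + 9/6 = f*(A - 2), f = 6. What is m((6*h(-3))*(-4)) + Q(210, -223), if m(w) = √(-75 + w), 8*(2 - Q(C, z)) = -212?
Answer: 57/2 + √681 ≈ 54.596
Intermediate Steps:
Q(C, z) = 57/2 (Q(C, z) = 2 - ⅛*(-212) = 2 + 53/2 = 57/2)
h(A) = -27/2 + 6*A (h(A) = -3/2 + 6*(A - 2) = -3/2 + 6*(-2 + A) = -3/2 + (-12 + 6*A) = -27/2 + 6*A)
m((6*h(-3))*(-4)) + Q(210, -223) = √(-75 + (6*(-27/2 + 6*(-3)))*(-4)) + 57/2 = √(-75 + (6*(-27/2 - 18))*(-4)) + 57/2 = √(-75 + (6*(-63/2))*(-4)) + 57/2 = √(-75 - 189*(-4)) + 57/2 = √(-75 + 756) + 57/2 = √681 + 57/2 = 57/2 + √681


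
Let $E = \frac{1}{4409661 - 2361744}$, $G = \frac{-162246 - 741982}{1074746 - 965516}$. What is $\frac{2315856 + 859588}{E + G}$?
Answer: $- \frac{118387947881444340}{308630630641} \approx -3.8359 \cdot 10^{5}$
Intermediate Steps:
$G = - \frac{452114}{54615}$ ($G = - \frac{904228}{109230} = \left(-904228\right) \frac{1}{109230} = - \frac{452114}{54615} \approx -8.2782$)
$E = \frac{1}{2047917} \approx 4.883 \cdot 10^{-7}$
$\frac{2315856 + 859588}{E + G} = \frac{2315856 + 859588}{\frac{1}{2047917} - \frac{452114}{54615}} = \frac{3175444}{- \frac{308630630641}{37282328985}} = 3175444 \left(- \frac{37282328985}{308630630641}\right) = - \frac{118387947881444340}{308630630641}$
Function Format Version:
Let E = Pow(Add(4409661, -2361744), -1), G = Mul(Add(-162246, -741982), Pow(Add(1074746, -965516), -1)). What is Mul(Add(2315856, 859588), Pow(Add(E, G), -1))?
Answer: Rational(-118387947881444340, 308630630641) ≈ -3.8359e+5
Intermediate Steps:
G = Rational(-452114, 54615) (G = Mul(-904228, Pow(109230, -1)) = Mul(-904228, Rational(1, 109230)) = Rational(-452114, 54615) ≈ -8.2782)
E = Rational(1, 2047917) (E = Pow(2047917, -1) = Rational(1, 2047917) ≈ 4.8830e-7)
Mul(Add(2315856, 859588), Pow(Add(E, G), -1)) = Mul(Add(2315856, 859588), Pow(Add(Rational(1, 2047917), Rational(-452114, 54615)), -1)) = Mul(3175444, Pow(Rational(-308630630641, 37282328985), -1)) = Mul(3175444, Rational(-37282328985, 308630630641)) = Rational(-118387947881444340, 308630630641)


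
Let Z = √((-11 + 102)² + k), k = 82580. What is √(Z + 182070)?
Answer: √(182070 + √90861) ≈ 427.05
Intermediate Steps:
Z = √90861 (Z = √((-11 + 102)² + 82580) = √(91² + 82580) = √(8281 + 82580) = √90861 ≈ 301.43)
√(Z + 182070) = √(√90861 + 182070) = √(182070 + √90861)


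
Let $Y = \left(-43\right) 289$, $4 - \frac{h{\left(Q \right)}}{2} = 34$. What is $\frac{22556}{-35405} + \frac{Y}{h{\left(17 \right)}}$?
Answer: $\frac{17544983}{84972} \approx 206.48$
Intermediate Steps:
$h{\left(Q \right)} = -60$ ($h{\left(Q \right)} = 8 - 68 = -60$)
$Y = -12427$
$\frac{22556}{-35405} + \frac{Y}{h{\left(17 \right)}} = \frac{22556}{-35405} - \frac{12427}{-60} = 22556 \left(- \frac{1}{35405}\right) - - \frac{12427}{60} = - \frac{22556}{35405} + \frac{12427}{60} = \frac{17544983}{84972}$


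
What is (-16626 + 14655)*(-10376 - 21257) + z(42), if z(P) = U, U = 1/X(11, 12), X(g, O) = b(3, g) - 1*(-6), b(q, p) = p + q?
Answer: 1246972861/20 ≈ 6.2349e+7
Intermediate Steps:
X(g, O) = 9 + g (X(g, O) = (g + 3) - 1*(-6) = (3 + g) + 6 = 9 + g)
U = 1/20 (U = 1/(9 + 11) = 1/20 ≈ 0.050000)
z(P) = 1/20
(-16626 + 14655)*(-10376 - 21257) + z(42) = (-16626 + 14655)*(-10376 - 21257) + 1/20 = -1971*(-31633) + 1/20 = 62348643 + 1/20 = 1246972861/20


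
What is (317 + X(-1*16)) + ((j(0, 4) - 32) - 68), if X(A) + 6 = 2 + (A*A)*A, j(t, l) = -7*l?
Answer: -3911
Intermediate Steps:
X(A) = -4 + A³ (X(A) = -6 + (2 + (A*A)*A) = -6 + (2 + A²*A) = -6 + (2 + A³) = -4 + A³)
(317 + X(-1*16)) + ((j(0, 4) - 32) - 68) = (317 + (-4 + (-1*16)³)) + ((-7*4 - 32) - 68) = (317 + (-4 + (-16)³)) + ((-28 - 32) - 68) = (317 + (-4 - 4096)) + (-60 - 68) = (317 - 4100) - 128 = -3783 - 128 = -3911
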